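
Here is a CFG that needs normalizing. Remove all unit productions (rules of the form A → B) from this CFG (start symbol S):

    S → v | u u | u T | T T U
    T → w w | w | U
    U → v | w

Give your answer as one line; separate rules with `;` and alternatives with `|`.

Unit pairs: T ⇒* {U}.
Replace each nonterminal's rules with the union of the non-unit rules of every nonterminal it unit-derives.

S → v | u u | u T | T T U; T → v | w | w w; U → v | w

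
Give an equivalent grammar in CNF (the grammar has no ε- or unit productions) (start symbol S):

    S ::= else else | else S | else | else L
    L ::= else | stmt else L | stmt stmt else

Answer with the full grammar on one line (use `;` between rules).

S ::= X1 X1 | X1 S | else | X1 L; L ::= else | X2 Y1 | X2 Y2; X1 ::= else; X2 ::= stmt; Y1 ::= X1 L; Y2 ::= X2 X1

Introduce a nonterminal for each terminal appearing in a rule of length ≥ 2: X1 → else, X2 → stmt.
Binarize each right-hand side of length ≥ 3 by chaining fresh nonterminals (Y1, Y2, …): affected rules were L → X2 X1 L; L → X2 X2 X1.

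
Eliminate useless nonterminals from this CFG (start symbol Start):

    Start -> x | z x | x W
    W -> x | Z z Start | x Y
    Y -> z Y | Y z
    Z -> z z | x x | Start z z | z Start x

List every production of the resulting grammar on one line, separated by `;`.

Start -> x | z x | x W; W -> x | Z z Start; Z -> z z | x x | Start z z | z Start x

Generating nonterminals: {Start, W, Z}.
Reachable from Start after that: {Start, W, Z}.
Removed useless symbols: {Y} and every production mentioning them.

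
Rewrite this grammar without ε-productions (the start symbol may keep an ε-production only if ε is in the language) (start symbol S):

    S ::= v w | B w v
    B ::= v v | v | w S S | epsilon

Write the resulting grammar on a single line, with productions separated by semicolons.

Nullable set = {B}.
ε ∉ L(G), so no ε-production is kept.
Add the nullable-subset variants: S → B w v gives B w v | w v.

S ::= v w | B w v | w v; B ::= v v | v | w S S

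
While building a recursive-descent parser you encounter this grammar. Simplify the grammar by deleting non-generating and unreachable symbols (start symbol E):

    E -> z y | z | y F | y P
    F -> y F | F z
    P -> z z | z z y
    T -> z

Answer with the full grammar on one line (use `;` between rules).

Generating nonterminals: {E, P, T}.
Reachable from E after that: {E, P}.
Removed useless symbols: {F, T} and every production mentioning them.

E -> z y | z | y P; P -> z z | z z y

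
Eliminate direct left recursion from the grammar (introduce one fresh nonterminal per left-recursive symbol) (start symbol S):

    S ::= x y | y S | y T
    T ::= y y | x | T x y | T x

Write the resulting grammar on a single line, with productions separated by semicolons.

S ::= x y | y S | y T; T ::= y y T' | x T'; T' ::= x y T' | x T' | ε

T is directly left-recursive.
For T: α = {x y, x}, β = {y y, x}. Rewrite as T → β T' and T' → α T' | ε.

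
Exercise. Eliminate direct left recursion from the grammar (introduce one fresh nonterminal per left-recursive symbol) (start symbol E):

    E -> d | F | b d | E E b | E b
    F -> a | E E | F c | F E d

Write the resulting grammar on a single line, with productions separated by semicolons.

E -> d E' | F E' | b d E'; F -> a F' | E E F'; E' -> E b E' | b E' | ε; F' -> c F' | E d F' | ε

E, F are directly left-recursive.
For E: α = {E b, b}, β = {d, F, b d}. Rewrite as E → β E' and E' → α E' | ε.
For F: α = {c, E d}, β = {a, E E}. Rewrite as F → β F' and F' → α F' | ε.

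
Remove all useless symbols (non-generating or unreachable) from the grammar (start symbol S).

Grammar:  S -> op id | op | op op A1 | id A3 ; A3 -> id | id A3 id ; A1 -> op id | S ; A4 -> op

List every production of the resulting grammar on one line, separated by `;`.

S -> op id | op | op op A1 | id A3; A3 -> id | id A3 id; A1 -> op id | S

Generating nonterminals: {A1, A3, A4, S}.
Reachable from S after that: {A1, A3, S}.
Removed useless symbols: {A4} and every production mentioning them.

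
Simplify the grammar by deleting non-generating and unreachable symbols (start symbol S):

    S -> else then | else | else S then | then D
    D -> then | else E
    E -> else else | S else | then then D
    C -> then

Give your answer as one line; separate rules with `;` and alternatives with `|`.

Generating nonterminals: {C, D, E, S}.
Reachable from S after that: {D, E, S}.
Removed useless symbols: {C} and every production mentioning them.

S -> else then | else | else S then | then D; D -> then | else E; E -> else else | S else | then then D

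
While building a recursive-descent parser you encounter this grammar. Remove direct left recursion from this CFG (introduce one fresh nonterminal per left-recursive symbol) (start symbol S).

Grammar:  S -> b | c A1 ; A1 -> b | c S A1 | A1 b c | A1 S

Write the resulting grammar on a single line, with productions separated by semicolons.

Left recursion appears on A1.
For A1: α = {b c, S}, β = {b, c S A1}. Rewrite as A1 → β A1' and A1' → α A1' | ε.

S -> b | c A1; A1 -> b A1' | c S A1 A1'; A1' -> b c A1' | S A1' | epsilon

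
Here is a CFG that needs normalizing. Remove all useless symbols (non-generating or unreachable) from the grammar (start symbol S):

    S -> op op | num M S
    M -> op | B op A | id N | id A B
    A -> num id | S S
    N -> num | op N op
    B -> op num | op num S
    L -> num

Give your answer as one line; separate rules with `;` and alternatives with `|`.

S -> op op | num M S; M -> op | B op A | id N | id A B; A -> num id | S S; N -> num | op N op; B -> op num | op num S

Generating nonterminals: {A, B, L, M, N, S}.
Reachable from S after that: {A, B, M, N, S}.
Removed useless symbols: {L} and every production mentioning them.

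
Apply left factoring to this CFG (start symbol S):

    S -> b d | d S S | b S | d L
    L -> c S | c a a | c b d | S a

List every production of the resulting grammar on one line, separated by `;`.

S -> b S' | d S''; L -> S a | c L'; S' -> d | S; S'' -> S S | L; L' -> S | a a | b d

S has alternatives sharing prefix 'b': factor to S → b S' with S' → d | S.
S has alternatives sharing prefix 'd': factor to S → d S'' with S'' → S S | L.
L has alternatives sharing prefix 'c': factor to L → c L' with L' → S | a a | b d.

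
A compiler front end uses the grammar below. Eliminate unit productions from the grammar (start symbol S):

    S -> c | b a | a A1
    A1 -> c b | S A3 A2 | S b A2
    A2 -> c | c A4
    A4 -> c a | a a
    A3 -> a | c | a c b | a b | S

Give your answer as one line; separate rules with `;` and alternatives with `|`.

Unit pairs: A3 ⇒* {S}.
For every A with A ⇒* B via unit rules, add B's non-unit alternatives to A; then delete every rule of the form X → Y.

S -> c | b a | a A1; A1 -> c b | S A3 A2 | S b A2; A2 -> c | c A4; A4 -> c a | a a; A3 -> c | b a | a A1 | a | a c b | a b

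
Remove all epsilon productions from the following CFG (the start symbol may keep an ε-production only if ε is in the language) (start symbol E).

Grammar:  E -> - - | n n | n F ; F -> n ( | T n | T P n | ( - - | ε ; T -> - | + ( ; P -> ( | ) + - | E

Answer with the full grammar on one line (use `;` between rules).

Nullable nonterminals: {F}.
ε ∉ L(G), so no ε-production is kept.
Add the nullable-subset variants: E → n F gives n F | n.

E -> - - | n n | n F | n; F -> n ( | T n | T P n | ( - -; T -> - | + (; P -> ( | ) + - | E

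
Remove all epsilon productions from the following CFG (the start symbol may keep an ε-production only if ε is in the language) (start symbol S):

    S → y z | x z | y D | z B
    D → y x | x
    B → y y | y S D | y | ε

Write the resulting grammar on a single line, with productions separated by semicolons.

Nullable set = {B}.
ε ∉ L(G), so no ε-production is kept.
Add the nullable-subset variants: S → z B gives z B | z.

S → y z | x z | y D | z B | z; D → y x | x; B → y y | y S D | y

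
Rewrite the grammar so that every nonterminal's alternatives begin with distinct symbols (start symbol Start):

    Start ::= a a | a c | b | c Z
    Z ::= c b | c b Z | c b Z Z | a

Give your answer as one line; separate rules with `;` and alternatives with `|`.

Start ::= b | c Z | a Start1; Z ::= a | c b Z1; Start1 ::= a | c; Z1 ::= ε | Z Z11; Z11 ::= ε | Z

Start has alternatives sharing prefix 'a': factor to Start → a Start1 with Start1 → a | c.
Z has alternatives sharing prefix 'c b': factor to Z → c b Z1 with Z1 → ε | Z | Z Z.
Z1 has alternatives sharing prefix 'Z': factor to Z1 → Z Z11 with Z11 → ε | Z.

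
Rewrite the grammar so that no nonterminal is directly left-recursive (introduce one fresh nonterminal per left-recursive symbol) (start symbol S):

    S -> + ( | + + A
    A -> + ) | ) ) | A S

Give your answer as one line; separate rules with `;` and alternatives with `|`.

A is directly left-recursive.
For A: α = {S}, β = {+ ), ) )}. Rewrite as A → β A' and A' → α A' | ε.

S -> + ( | + + A; A -> + ) A' | ) ) A'; A' -> S A' | eps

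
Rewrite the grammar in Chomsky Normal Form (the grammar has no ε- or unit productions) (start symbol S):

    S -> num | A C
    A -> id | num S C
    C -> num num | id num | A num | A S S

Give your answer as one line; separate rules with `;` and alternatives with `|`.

S -> num | A C; A -> id | X1 Y1; C -> X1 X1 | X2 X1 | A X1 | A Y2; X1 -> num; X2 -> id; Y1 -> S C; Y2 -> S S

Introduce a nonterminal for each terminal appearing in a rule of length ≥ 2: X1 → num, X2 → id.
Binarize each right-hand side of length ≥ 3 by chaining fresh nonterminals (Y1, Y2, …): affected rules were A → X1 S C; C → A S S.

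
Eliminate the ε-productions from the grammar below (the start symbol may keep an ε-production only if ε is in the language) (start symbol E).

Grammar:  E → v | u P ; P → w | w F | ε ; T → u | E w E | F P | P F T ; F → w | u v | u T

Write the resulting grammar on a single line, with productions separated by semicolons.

E → v | u P | u; P → w | w F; T → u | E w E | F P | F | P F T | F T; F → w | u v | u T

Nullable nonterminals: {P}.
ε ∉ L(G), so no ε-production is kept.
For each production, add variants omitting each subset of nullable occurrences: E → u P gives u P | u. T → F P gives F P | F. T → P F T gives P F T | F T.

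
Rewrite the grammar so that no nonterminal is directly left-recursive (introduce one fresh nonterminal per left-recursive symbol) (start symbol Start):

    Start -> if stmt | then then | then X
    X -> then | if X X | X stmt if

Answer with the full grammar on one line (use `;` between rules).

X is directly left-recursive.
For X: α = {stmt if}, β = {then, if X X}. Rewrite as X → β X1 and X1 → α X1 | ε.

Start -> if stmt | then then | then X; X -> then X1 | if X X X1; X1 -> stmt if X1 | ε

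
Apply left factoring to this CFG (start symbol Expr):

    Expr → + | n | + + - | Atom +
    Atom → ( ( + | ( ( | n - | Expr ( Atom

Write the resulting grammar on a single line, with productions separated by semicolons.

Expr → n | Atom + | + Expr1; Atom → n - | Expr ( Atom | ( ( Atom1; Expr1 → ε | + -; Atom1 → + | ε

Expr has alternatives sharing prefix '+': factor to Expr → + Expr1 with Expr1 → ε | + -.
Atom has alternatives sharing prefix '( (': factor to Atom → ( ( Atom1 with Atom1 → + | ε.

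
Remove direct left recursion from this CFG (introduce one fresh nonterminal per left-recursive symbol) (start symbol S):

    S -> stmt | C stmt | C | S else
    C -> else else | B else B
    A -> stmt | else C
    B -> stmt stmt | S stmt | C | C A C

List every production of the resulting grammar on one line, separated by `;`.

Directly left-recursive nonterminal: S.
For S: α = {else}, β = {stmt, C stmt, C}. Rewrite as S → β S' and S' → α S' | ε.

S -> stmt S' | C stmt S' | C S'; C -> else else | B else B; A -> stmt | else C; B -> stmt stmt | S stmt | C | C A C; S' -> else S' | ε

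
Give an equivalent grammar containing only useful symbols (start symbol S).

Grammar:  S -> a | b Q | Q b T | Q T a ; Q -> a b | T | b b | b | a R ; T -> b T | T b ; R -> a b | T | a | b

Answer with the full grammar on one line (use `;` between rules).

Generating nonterminals: {Q, R, S}.
Reachable from S after that: {Q, R, S}.
Removed useless symbols: {T} and every production mentioning them.

S -> a | b Q; Q -> a b | b b | b | a R; R -> a b | a | b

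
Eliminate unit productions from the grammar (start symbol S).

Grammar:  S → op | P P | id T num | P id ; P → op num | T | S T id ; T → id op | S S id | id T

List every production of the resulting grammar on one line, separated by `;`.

Unit pairs: P ⇒* {T}.
For every A with A ⇒* B via unit rules, add B's non-unit alternatives to A; then delete every rule of the form X → Y.

S → op | P P | id T num | P id; P → op num | S T id | id op | S S id | id T; T → id op | S S id | id T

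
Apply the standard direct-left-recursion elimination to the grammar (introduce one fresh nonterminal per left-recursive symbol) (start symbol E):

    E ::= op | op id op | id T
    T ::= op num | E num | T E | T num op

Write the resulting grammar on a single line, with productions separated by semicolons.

E ::= op | op id op | id T; T ::= op num T' | E num T'; T' ::= E T' | num op T' | ε

Directly left-recursive nonterminal: T.
For T: α = {E, num op}, β = {op num, E num}. Rewrite as T → β T' and T' → α T' | ε.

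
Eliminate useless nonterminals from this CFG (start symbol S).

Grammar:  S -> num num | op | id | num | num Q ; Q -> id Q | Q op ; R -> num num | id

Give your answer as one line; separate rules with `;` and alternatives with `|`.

Generating nonterminals: {R, S}.
Reachable from S after that: {S}.
Removed useless symbols: {Q, R} and every production mentioning them.

S -> num num | op | id | num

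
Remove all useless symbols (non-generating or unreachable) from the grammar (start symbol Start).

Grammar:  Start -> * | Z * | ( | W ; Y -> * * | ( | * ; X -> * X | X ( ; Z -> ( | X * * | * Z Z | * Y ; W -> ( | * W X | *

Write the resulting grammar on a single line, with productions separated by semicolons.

Start -> * | Z * | ( | W; Y -> * * | ( | *; Z -> ( | * Z Z | * Y; W -> ( | *

Generating nonterminals: {Start, W, Y, Z}.
Reachable from Start after that: {Start, W, Y, Z}.
Removed useless symbols: {X} and every production mentioning them.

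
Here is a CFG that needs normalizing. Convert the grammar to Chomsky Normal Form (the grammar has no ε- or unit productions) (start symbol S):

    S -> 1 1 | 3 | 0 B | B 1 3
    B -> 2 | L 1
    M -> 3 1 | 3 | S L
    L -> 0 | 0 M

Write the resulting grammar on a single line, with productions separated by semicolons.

Introduce a nonterminal for each terminal appearing in a rule of length ≥ 2: X1 → 1, X2 → 0, X3 → 3.
Binarize each right-hand side of length ≥ 3 by chaining fresh nonterminals (Y1, Y2, …): affected rules were S → B X1 X3.

S -> X1 X1 | 3 | X2 B | B Y1; B -> 2 | L X1; M -> X3 X1 | 3 | S L; L -> 0 | X2 M; X1 -> 1; X2 -> 0; X3 -> 3; Y1 -> X1 X3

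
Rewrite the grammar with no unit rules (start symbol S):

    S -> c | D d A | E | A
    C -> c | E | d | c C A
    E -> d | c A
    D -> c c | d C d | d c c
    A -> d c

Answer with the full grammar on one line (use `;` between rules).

S -> d | c A | c | D d A | d c; C -> d | c A | c | c C A; E -> d | c A; D -> c c | d C d | d c c; A -> d c

Unit pairs: C ⇒* {E}; S ⇒* {A, E}.
For each unit pair (A, B), copy every non-unit production of B to A, then drop all unit productions.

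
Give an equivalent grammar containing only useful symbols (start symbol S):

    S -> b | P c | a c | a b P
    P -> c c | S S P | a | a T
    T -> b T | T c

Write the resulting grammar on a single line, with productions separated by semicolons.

Generating nonterminals: {P, S}.
Reachable from S after that: {P, S}.
Removed useless symbols: {T} and every production mentioning them.

S -> b | P c | a c | a b P; P -> c c | S S P | a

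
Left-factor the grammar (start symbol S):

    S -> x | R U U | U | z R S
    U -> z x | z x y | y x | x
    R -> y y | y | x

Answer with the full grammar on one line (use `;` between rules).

U has alternatives sharing prefix 'z x': factor to U → z x U' with U' → ε | y.
R has alternatives sharing prefix 'y': factor to R → y R' with R' → y | ε.

S -> x | R U U | U | z R S; U -> y x | x | z x U'; R -> x | y R'; U' -> epsilon | y; R' -> y | epsilon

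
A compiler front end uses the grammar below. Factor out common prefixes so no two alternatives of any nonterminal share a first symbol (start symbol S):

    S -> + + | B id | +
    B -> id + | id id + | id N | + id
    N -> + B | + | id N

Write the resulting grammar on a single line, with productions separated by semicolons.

S has alternatives sharing prefix '+': factor to S → + S' with S' → + | ε.
B has alternatives sharing prefix 'id': factor to B → id B' with B' → + | id + | N.
N has alternatives sharing prefix '+': factor to N → + N' with N' → B | ε.

S -> B id | + S'; B -> + id | id B'; N -> id N | + N'; S' -> + | ε; B' -> + | id + | N; N' -> B | ε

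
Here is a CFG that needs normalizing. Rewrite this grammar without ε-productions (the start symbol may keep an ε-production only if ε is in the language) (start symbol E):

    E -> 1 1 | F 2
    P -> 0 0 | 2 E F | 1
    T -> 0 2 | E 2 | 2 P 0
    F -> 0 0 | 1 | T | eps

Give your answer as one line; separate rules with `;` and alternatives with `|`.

E -> 1 1 | F 2 | 2; P -> 0 0 | 2 E F | 2 E | 1; T -> 0 2 | E 2 | 2 P 0; F -> 0 0 | 1 | T

The nullable symbols are {F}.
ε ∉ L(G), so no ε-production is kept.
For each production, add variants omitting each subset of nullable occurrences: E → F 2 gives F 2 | 2. P → 2 E F gives 2 E F | 2 E.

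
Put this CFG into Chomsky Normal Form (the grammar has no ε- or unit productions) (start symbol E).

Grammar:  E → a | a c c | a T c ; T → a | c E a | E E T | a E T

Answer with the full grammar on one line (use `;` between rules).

E → a | X1 Y1 | X1 Y2; T → a | X2 Y3 | E Y4 | X1 Y5; X1 → a; X2 → c; Y1 → X2 X2; Y2 → T X2; Y3 → E X1; Y4 → E T; Y5 → E T

Introduce a nonterminal for each terminal appearing in a rule of length ≥ 2: X1 → a, X2 → c.
Binarize each right-hand side of length ≥ 3 by chaining fresh nonterminals (Y1, Y2, …): affected rules were E → X1 X2 X2; E → X1 T X2; T → X2 E X1; T → E E T.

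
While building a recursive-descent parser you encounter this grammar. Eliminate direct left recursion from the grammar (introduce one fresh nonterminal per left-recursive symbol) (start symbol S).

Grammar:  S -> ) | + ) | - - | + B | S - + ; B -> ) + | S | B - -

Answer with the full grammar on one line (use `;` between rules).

S -> ) S' | + ) S' | - - S' | + B S'; B -> ) + B' | S B'; S' -> - + S' | ε; B' -> - - B' | ε

S, B are directly left-recursive.
For S: α = {- +}, β = {), + ), - -, + B}. Rewrite as S → β S' and S' → α S' | ε.
For B: α = {- -}, β = {) +, S}. Rewrite as B → β B' and B' → α B' | ε.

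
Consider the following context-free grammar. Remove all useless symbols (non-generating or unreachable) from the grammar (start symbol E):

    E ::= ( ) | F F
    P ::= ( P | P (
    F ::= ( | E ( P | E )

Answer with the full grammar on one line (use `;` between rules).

Generating nonterminals: {E, F}.
Reachable from E after that: {E, F}.
Removed useless symbols: {P} and every production mentioning them.

E ::= ( ) | F F; F ::= ( | E )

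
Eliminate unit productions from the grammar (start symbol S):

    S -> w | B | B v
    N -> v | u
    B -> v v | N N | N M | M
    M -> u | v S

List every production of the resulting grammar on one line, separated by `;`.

S -> v v | N N | N M | w | B v | u | v S; N -> v | u; B -> v v | N N | N M | u | v S; M -> u | v S

Unit pairs: B ⇒* {M}; S ⇒* {B, M}.
For each unit pair (A, B), copy every non-unit production of B to A, then drop all unit productions.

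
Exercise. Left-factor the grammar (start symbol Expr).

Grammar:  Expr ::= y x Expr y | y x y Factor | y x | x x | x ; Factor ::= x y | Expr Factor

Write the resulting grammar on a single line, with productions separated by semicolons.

Expr ::= y x Expr1 | x Expr2; Factor ::= x y | Expr Factor; Expr1 ::= Expr y | y Factor | epsilon; Expr2 ::= x | epsilon

Expr has alternatives sharing prefix 'y x': factor to Expr → y x Expr1 with Expr1 → Expr y | y Factor | ε.
Expr has alternatives sharing prefix 'x': factor to Expr → x Expr2 with Expr2 → x | ε.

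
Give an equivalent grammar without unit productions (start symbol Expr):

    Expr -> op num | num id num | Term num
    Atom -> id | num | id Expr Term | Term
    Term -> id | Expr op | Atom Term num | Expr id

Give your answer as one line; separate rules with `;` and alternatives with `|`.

Unit pairs: Atom ⇒* {Term}.
For each unit pair (A, B), copy every non-unit production of B to A, then drop all unit productions.

Expr -> op num | num id num | Term num; Atom -> id | Expr op | Atom Term num | Expr id | num | id Expr Term; Term -> id | Expr op | Atom Term num | Expr id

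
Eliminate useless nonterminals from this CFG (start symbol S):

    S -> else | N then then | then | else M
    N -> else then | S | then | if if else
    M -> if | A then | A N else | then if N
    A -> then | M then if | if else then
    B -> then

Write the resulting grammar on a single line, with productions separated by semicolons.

S -> else | N then then | then | else M; N -> else then | S | then | if if else; M -> if | A then | A N else | then if N; A -> then | M then if | if else then

Generating nonterminals: {A, B, M, N, S}.
Reachable from S after that: {A, M, N, S}.
Removed useless symbols: {B} and every production mentioning them.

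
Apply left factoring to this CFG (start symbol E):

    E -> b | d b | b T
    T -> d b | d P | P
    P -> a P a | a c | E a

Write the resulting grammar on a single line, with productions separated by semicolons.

E has alternatives sharing prefix 'b': factor to E → b E' with E' → ε | T.
T has alternatives sharing prefix 'd': factor to T → d T' with T' → b | P.
P has alternatives sharing prefix 'a': factor to P → a P' with P' → P a | c.

E -> d b | b E'; T -> P | d T'; P -> E a | a P'; E' -> ε | T; T' -> b | P; P' -> P a | c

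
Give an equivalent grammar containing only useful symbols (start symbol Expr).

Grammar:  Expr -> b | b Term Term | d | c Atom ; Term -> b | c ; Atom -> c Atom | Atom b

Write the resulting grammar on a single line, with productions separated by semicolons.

Expr -> b | b Term Term | d; Term -> b | c

Generating nonterminals: {Expr, Term}.
Reachable from Expr after that: {Expr, Term}.
Removed useless symbols: {Atom} and every production mentioning them.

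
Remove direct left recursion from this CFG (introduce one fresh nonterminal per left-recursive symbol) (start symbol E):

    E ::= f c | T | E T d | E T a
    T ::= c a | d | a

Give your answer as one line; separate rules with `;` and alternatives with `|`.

E ::= f c E' | T E'; T ::= c a | d | a; E' ::= T d E' | T a E' | epsilon

Left recursion appears on E.
For E: α = {T d, T a}, β = {f c, T}. Rewrite as E → β E' and E' → α E' | ε.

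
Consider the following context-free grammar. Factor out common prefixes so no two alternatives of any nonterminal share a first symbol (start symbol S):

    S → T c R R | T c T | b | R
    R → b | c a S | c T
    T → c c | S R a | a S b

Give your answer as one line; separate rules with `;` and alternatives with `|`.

S → b | R | T c S'; R → b | c R'; T → c c | S R a | a S b; S' → R R | T; R' → a S | T

S has alternatives sharing prefix 'T c': factor to S → T c S' with S' → R R | T.
R has alternatives sharing prefix 'c': factor to R → c R' with R' → a S | T.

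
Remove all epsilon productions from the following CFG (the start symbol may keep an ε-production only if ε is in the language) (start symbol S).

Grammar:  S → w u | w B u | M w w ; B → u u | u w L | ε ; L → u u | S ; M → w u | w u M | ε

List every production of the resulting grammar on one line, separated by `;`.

Nullable set = {B, M}.
ε ∉ L(G), so no ε-production is kept.
Expand every rule over subsets of its nullable positions: S → M w w gives M w w | w w.

S → w u | w B u | M w w | w w; B → u u | u w L; L → u u | S; M → w u | w u M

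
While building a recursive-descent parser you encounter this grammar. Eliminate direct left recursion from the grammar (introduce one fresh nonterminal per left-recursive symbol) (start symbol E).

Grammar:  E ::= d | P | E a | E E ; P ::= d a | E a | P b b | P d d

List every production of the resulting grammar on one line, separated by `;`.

Directly left-recursive nonterminals: E, P.
For E: α = {a, E}, β = {d, P}. Rewrite as E → β E' and E' → α E' | ε.
For P: α = {b b, d d}, β = {d a, E a}. Rewrite as P → β P' and P' → α P' | ε.

E ::= d E' | P E'; P ::= d a P' | E a P'; E' ::= a E' | E E' | ε; P' ::= b b P' | d d P' | ε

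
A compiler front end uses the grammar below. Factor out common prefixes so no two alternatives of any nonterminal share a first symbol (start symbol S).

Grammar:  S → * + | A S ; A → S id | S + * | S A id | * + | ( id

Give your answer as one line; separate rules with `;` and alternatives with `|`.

A has alternatives sharing prefix 'S': factor to A → S A' with A' → id | + * | A id.

S → * + | A S; A → * + | ( id | S A'; A' → id | + * | A id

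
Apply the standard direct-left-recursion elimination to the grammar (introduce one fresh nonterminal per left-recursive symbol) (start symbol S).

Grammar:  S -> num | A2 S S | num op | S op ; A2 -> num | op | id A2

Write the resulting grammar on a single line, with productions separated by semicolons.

S -> num S' | A2 S S S' | num op S'; A2 -> num | op | id A2; S' -> op S' | ε

Directly left-recursive nonterminal: S.
For S: α = {op}, β = {num, A2 S S, num op}. Rewrite as S → β S' and S' → α S' | ε.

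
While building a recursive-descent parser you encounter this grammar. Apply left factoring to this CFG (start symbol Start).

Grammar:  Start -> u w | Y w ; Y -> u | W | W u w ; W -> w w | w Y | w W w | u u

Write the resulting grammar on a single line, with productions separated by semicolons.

Start -> u w | Y w; Y -> u | W Y1; W -> u u | w W1; Y1 -> epsilon | u w; W1 -> w | Y | W w

Y has alternatives sharing prefix 'W': factor to Y → W Y1 with Y1 → ε | u w.
W has alternatives sharing prefix 'w': factor to W → w W1 with W1 → w | Y | W w.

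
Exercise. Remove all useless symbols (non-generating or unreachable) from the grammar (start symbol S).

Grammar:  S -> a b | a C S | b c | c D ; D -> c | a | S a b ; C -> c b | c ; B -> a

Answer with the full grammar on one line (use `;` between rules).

Generating nonterminals: {B, C, D, S}.
Reachable from S after that: {C, D, S}.
Removed useless symbols: {B} and every production mentioning them.

S -> a b | a C S | b c | c D; D -> c | a | S a b; C -> c b | c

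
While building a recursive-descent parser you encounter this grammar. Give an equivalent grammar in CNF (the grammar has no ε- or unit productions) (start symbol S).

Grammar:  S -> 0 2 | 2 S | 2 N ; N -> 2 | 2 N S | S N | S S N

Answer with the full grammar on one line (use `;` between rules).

Introduce a nonterminal for each terminal appearing in a rule of length ≥ 2: X1 → 0, X2 → 2.
Binarize each right-hand side of length ≥ 3 by chaining fresh nonterminals (Y1, Y2, …): affected rules were N → X2 N S; N → S S N.

S -> X1 X2 | X2 S | X2 N; N -> 2 | X2 Y1 | S N | S Y2; X1 -> 0; X2 -> 2; Y1 -> N S; Y2 -> S N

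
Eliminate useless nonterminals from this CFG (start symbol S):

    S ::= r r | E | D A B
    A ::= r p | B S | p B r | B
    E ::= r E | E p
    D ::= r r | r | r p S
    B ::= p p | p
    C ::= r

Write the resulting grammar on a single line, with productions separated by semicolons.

S ::= r r | D A B; A ::= r p | B S | p B r | B; D ::= r r | r | r p S; B ::= p p | p

Generating nonterminals: {A, B, C, D, S}.
Reachable from S after that: {A, B, D, S}.
Removed useless symbols: {C, E} and every production mentioning them.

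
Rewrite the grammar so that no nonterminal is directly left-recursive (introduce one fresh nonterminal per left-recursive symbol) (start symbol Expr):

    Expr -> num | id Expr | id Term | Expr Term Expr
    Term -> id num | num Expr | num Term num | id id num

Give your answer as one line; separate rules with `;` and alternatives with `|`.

Directly left-recursive nonterminal: Expr.
For Expr: α = {Term Expr}, β = {num, id Expr, id Term}. Rewrite as Expr → β Expr1 and Expr1 → α Expr1 | ε.

Expr -> num Expr1 | id Expr Expr1 | id Term Expr1; Term -> id num | num Expr | num Term num | id id num; Expr1 -> Term Expr Expr1 | ε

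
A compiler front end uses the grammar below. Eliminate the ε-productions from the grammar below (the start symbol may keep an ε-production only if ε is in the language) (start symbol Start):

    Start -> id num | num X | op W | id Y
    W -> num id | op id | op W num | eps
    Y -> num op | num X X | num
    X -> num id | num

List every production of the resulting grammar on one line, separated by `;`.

The nullable symbols are {W}.
ε ∉ L(G), so no ε-production is kept.
For each production, add variants omitting each subset of nullable occurrences: Start → op W gives op W | op. W → op W num gives op W num | op num.

Start -> id num | num X | op W | op | id Y; W -> num id | op id | op W num | op num; Y -> num op | num X X | num; X -> num id | num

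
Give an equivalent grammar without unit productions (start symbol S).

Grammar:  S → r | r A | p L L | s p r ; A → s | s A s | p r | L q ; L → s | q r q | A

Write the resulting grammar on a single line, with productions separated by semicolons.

S → r | r A | p L L | s p r; A → s | s A s | p r | L q; L → s | q r q | s A s | p r | L q

Unit pairs: L ⇒* {A}.
Replace each nonterminal's rules with the union of the non-unit rules of every nonterminal it unit-derives.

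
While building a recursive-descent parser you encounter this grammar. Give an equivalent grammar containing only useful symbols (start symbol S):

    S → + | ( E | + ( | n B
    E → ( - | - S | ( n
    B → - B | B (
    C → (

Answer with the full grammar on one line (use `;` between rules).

S → + | ( E | + (; E → ( - | - S | ( n

Generating nonterminals: {C, E, S}.
Reachable from S after that: {E, S}.
Removed useless symbols: {B, C} and every production mentioning them.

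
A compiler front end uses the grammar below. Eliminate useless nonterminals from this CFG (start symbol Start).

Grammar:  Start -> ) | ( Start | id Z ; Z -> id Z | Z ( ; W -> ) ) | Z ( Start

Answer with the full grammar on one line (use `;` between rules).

Generating nonterminals: {Start, W}.
Reachable from Start after that: {Start}.
Removed useless symbols: {W, Z} and every production mentioning them.

Start -> ) | ( Start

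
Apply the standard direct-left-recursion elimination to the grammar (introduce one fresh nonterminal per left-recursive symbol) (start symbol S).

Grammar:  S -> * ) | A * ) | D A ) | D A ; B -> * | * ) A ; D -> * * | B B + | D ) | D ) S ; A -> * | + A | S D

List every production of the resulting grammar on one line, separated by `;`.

Directly left-recursive nonterminal: D.
For D: α = {), ) S}, β = {* *, B B +}. Rewrite as D → β D' and D' → α D' | ε.

S -> * ) | A * ) | D A ) | D A; B -> * | * ) A; D -> * * D' | B B + D'; A -> * | + A | S D; D' -> ) D' | ) S D' | ε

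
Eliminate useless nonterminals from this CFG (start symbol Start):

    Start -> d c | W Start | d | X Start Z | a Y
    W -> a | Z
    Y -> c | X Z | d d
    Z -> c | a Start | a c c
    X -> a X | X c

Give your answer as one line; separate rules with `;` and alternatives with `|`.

Start -> d c | W Start | d | a Y; W -> a | Z; Y -> c | d d; Z -> c | a Start | a c c

Generating nonterminals: {Start, W, Y, Z}.
Reachable from Start after that: {Start, W, Y, Z}.
Removed useless symbols: {X} and every production mentioning them.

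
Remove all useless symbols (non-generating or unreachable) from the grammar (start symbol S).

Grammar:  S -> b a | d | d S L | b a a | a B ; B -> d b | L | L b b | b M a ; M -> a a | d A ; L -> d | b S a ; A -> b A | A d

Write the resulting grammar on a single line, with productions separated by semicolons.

Generating nonterminals: {B, L, M, S}.
Reachable from S after that: {B, L, M, S}.
Removed useless symbols: {A} and every production mentioning them.

S -> b a | d | d S L | b a a | a B; B -> d b | L | L b b | b M a; M -> a a; L -> d | b S a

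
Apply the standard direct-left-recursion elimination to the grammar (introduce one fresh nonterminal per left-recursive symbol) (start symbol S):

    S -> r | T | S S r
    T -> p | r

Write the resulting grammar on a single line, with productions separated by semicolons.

S -> r S' | T S'; T -> p | r; S' -> S r S' | epsilon

S is directly left-recursive.
For S: α = {S r}, β = {r, T}. Rewrite as S → β S' and S' → α S' | ε.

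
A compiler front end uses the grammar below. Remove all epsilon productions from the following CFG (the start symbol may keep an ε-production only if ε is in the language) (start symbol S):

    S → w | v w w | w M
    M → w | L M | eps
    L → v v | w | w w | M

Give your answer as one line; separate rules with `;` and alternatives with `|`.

S → w | v w w | w M; M → w | L M | L; L → v v | w | w w | M

Nullable set = {L, M}.
ε ∉ L(G), so no ε-production is kept.
Expand every rule over subsets of its nullable positions: M → L M gives L M | L.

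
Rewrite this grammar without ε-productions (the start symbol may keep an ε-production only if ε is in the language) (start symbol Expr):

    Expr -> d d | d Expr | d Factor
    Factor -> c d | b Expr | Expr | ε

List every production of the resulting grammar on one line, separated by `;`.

Nullable set = {Factor}.
ε ∉ L(G), so no ε-production is kept.
Expand every rule over subsets of its nullable positions: Expr → d Factor gives d Factor | d.

Expr -> d d | d Expr | d Factor | d; Factor -> c d | b Expr | Expr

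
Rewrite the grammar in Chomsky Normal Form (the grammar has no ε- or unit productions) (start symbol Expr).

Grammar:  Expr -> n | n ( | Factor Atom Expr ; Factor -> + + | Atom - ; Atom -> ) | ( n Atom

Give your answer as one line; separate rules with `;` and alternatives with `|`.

Expr -> n | X1 X2 | Factor Y1; Factor -> X3 X3 | Atom X4; Atom -> ) | X2 Y2; X1 -> n; X2 -> (; X3 -> +; X4 -> -; Y1 -> Atom Expr; Y2 -> X1 Atom

Introduce a nonterminal for each terminal appearing in a rule of length ≥ 2: X1 → n, X2 → (, X3 → +, X4 → -.
Binarize each right-hand side of length ≥ 3 by chaining fresh nonterminals (Y1, Y2, …): affected rules were Expr → Factor Atom Expr; Atom → X2 X1 Atom.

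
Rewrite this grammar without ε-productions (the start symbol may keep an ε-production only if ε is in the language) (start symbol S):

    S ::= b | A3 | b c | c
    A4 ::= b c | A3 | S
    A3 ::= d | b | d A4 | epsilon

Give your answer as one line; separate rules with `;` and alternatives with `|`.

S ::= b | A3 | b c | c | ε; A4 ::= b c | A3 | S; A3 ::= d | b | d A4

The nullable symbols are {A3, A4, S}.
ε ∈ L(G) since S is nullable, so keep S → ε.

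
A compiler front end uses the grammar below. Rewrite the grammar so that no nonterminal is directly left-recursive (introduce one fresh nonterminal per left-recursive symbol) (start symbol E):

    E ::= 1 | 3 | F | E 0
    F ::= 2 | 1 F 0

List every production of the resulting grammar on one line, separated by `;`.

Left recursion appears on E.
For E: α = {0}, β = {1, 3, F}. Rewrite as E → β E' and E' → α E' | ε.

E ::= 1 E' | 3 E' | F E'; F ::= 2 | 1 F 0; E' ::= 0 E' | ε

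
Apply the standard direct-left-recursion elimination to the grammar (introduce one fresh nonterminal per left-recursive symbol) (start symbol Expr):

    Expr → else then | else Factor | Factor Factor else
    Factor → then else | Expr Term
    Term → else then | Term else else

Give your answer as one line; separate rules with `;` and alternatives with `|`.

Term is directly left-recursive.
For Term: α = {else else}, β = {else then}. Rewrite as Term → β Term1 and Term1 → α Term1 | ε.

Expr → else then | else Factor | Factor Factor else; Factor → then else | Expr Term; Term → else then Term1; Term1 → else else Term1 | eps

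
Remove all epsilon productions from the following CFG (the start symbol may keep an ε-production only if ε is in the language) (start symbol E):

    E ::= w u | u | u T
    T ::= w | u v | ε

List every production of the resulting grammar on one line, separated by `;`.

E ::= w u | u | u T; T ::= w | u v

Nullable nonterminals: {T}.
ε ∉ L(G), so no ε-production is kept.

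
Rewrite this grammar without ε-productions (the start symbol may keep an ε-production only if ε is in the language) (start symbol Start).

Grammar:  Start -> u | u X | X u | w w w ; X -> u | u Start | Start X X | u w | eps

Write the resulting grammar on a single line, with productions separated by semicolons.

Start -> u | u X | X u | w w w; X -> u | u Start | Start X X | Start X | Start | u w

Nullable nonterminals: {X}.
ε ∉ L(G), so no ε-production is kept.
Add the nullable-subset variants: X → Start X X gives Start X X | Start X | Start.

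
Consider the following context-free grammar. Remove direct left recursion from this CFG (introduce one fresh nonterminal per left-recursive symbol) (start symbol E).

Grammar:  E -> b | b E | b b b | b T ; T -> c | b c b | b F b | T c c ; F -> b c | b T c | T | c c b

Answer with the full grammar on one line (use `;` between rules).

Left recursion appears on T.
For T: α = {c c}, β = {c, b c b, b F b}. Rewrite as T → β T' and T' → α T' | ε.

E -> b | b E | b b b | b T; T -> c T' | b c b T' | b F b T'; F -> b c | b T c | T | c c b; T' -> c c T' | ε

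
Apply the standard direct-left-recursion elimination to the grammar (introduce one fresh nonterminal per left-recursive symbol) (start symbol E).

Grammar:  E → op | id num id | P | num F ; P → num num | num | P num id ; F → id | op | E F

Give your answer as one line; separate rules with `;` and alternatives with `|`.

Directly left-recursive nonterminal: P.
For P: α = {num id}, β = {num num, num}. Rewrite as P → β P' and P' → α P' | ε.

E → op | id num id | P | num F; P → num num P' | num P'; F → id | op | E F; P' → num id P' | ε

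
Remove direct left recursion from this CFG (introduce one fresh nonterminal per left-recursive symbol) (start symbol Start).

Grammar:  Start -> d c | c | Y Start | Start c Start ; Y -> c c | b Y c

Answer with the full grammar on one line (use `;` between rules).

Start -> d c Start1 | c Start1 | Y Start Start1; Y -> c c | b Y c; Start1 -> c Start Start1 | ε

Left recursion appears on Start.
For Start: α = {c Start}, β = {d c, c, Y Start}. Rewrite as Start → β Start1 and Start1 → α Start1 | ε.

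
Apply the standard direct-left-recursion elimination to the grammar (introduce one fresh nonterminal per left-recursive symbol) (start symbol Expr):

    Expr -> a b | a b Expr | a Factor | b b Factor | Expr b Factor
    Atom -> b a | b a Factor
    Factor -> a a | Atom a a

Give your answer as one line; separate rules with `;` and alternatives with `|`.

Expr -> a b Expr1 | a b Expr Expr1 | a Factor Expr1 | b b Factor Expr1; Atom -> b a | b a Factor; Factor -> a a | Atom a a; Expr1 -> b Factor Expr1 | eps

Expr is directly left-recursive.
For Expr: α = {b Factor}, β = {a b, a b Expr, a Factor, b b Factor}. Rewrite as Expr → β Expr1 and Expr1 → α Expr1 | ε.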